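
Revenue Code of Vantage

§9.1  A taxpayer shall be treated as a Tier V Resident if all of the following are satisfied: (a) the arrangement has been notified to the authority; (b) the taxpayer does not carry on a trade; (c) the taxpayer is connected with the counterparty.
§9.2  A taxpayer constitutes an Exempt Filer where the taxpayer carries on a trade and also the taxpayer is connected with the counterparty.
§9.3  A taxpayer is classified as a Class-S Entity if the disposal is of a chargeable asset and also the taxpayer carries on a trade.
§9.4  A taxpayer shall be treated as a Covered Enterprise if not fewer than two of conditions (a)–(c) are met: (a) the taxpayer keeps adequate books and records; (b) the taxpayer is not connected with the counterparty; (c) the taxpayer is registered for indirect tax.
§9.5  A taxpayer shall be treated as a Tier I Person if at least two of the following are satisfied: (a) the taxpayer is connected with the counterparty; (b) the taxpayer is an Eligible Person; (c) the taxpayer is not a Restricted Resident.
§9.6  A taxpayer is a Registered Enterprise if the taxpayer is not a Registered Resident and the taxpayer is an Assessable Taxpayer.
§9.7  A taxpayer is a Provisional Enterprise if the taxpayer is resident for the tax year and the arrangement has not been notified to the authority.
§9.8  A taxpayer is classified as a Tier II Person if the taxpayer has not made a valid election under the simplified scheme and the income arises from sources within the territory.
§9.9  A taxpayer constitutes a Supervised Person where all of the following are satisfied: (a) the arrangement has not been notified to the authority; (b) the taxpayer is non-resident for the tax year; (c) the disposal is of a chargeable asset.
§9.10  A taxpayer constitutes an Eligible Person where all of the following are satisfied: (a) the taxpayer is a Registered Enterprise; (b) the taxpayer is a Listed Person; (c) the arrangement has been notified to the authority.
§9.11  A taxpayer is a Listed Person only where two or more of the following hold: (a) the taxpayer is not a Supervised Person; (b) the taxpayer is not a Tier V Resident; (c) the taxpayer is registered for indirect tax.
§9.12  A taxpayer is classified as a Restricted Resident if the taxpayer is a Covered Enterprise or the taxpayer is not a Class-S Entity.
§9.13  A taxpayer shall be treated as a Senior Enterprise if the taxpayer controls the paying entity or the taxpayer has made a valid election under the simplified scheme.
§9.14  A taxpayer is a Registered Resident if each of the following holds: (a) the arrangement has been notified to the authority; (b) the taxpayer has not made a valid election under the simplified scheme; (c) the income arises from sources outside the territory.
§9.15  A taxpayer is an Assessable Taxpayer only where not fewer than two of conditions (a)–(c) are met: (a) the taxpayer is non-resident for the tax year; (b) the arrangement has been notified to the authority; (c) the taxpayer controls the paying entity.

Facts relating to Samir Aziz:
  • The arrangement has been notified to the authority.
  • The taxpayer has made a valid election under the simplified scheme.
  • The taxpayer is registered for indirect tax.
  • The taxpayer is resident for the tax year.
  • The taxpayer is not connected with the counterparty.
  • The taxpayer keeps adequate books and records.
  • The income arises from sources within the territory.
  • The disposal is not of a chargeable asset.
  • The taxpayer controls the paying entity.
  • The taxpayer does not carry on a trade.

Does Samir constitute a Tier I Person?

No

§9.14 — Registered Resident: [the arrangement has been notified to the authority? yes] AND [the taxpayer has not made a valid election under the simplified scheme? no] AND [the income arises from sources outside the territory? no] → not satisfied.
§9.15 — Assessable Taxpayer: the taxpayer is non-resident for the tax year? no; the arrangement has been notified to the authority? yes; the taxpayer controls the paying entity? yes — 2 of 3 hold (need ≥2) → satisfied.
§9.6 — Registered Enterprise: [not a Registered Resident (§9.14)? yes] AND [Assessable Taxpayer (§9.15)? yes] → satisfied.
§9.9 — Supervised Person: [the arrangement has not been notified to the authority? no] AND [the taxpayer is non-resident for the tax year? no] AND [the disposal is of a chargeable asset? no] → not satisfied.
§9.1 — Tier V Resident: [the arrangement has been notified to the authority? yes] AND [the taxpayer does not carry on a trade? yes] AND [the taxpayer is connected with the counterparty? no] → not satisfied.
§9.11 — Listed Person: not a Supervised Person (§9.9)? yes; not a Tier V Resident (§9.1)? yes; the taxpayer is registered for indirect tax? yes — 3 of 3 hold (need ≥2) → satisfied.
§9.10 — Eligible Person: [Registered Enterprise (§9.6)? yes] AND [Listed Person (§9.11)? yes] AND [the arrangement has been notified to the authority? yes] → satisfied.
§9.4 — Covered Enterprise: the taxpayer keeps adequate books and records? yes; the taxpayer is not connected with the counterparty? yes; the taxpayer is registered for indirect tax? yes — 3 of 3 hold (need ≥2) → satisfied.
§9.3 — Class-S Entity: [the disposal is of a chargeable asset? no] AND [the taxpayer carries on a trade? no] → not satisfied.
§9.12 — Restricted Resident: [Covered Enterprise (§9.4)? yes] OR [not a Class-S Entity (§9.3)? yes] → satisfied.
§9.5 — Tier I Person: the taxpayer is connected with the counterparty? no; Eligible Person (§9.10)? yes; not a Restricted Resident (§9.12)? no — 1 of 3 hold (need ≥2) → not satisfied.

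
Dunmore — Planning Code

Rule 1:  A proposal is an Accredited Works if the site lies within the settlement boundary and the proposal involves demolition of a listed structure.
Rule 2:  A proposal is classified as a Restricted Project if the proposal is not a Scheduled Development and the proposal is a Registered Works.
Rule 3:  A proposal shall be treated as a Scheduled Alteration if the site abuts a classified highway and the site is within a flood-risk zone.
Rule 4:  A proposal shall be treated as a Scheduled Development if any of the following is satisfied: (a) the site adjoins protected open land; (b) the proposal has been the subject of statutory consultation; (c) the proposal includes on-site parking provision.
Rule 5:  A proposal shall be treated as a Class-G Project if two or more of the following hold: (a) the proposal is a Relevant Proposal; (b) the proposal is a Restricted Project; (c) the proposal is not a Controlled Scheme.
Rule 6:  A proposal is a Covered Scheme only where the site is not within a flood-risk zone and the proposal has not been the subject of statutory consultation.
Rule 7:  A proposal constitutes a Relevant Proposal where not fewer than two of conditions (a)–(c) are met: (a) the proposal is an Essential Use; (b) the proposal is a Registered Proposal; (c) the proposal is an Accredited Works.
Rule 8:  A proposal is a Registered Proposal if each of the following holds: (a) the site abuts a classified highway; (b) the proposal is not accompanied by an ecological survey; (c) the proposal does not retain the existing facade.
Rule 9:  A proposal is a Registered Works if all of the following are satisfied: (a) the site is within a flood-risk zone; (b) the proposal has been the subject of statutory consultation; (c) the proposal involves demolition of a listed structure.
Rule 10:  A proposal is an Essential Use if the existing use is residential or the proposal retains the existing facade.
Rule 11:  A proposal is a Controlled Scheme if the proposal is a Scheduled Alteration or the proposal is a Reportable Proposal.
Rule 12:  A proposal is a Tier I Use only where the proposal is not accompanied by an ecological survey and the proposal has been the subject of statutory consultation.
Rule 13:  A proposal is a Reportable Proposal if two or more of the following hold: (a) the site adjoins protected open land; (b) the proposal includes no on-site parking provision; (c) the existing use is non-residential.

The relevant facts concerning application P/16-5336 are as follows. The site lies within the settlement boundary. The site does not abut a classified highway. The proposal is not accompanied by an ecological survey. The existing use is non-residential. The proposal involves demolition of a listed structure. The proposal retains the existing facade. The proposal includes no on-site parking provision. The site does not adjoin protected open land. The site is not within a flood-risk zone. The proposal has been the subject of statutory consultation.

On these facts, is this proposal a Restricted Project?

Under rule 4: the site adjoins protected open land? no; or the proposal has been the subject of statutory consultation? yes; or the proposal includes on-site parking provision? no. So the proposal is a Scheduled Development.
Under rule 9: the site is within a flood-risk zone? no; and the proposal has been the subject of statutory consultation? yes; and the proposal involves demolition of a listed structure? yes. So the proposal is not a Registered Works.
Under rule 2: not a Scheduled Development (rule 4)? no; and Registered Works (rule 9)? no. So the proposal is not a Restricted Project.

No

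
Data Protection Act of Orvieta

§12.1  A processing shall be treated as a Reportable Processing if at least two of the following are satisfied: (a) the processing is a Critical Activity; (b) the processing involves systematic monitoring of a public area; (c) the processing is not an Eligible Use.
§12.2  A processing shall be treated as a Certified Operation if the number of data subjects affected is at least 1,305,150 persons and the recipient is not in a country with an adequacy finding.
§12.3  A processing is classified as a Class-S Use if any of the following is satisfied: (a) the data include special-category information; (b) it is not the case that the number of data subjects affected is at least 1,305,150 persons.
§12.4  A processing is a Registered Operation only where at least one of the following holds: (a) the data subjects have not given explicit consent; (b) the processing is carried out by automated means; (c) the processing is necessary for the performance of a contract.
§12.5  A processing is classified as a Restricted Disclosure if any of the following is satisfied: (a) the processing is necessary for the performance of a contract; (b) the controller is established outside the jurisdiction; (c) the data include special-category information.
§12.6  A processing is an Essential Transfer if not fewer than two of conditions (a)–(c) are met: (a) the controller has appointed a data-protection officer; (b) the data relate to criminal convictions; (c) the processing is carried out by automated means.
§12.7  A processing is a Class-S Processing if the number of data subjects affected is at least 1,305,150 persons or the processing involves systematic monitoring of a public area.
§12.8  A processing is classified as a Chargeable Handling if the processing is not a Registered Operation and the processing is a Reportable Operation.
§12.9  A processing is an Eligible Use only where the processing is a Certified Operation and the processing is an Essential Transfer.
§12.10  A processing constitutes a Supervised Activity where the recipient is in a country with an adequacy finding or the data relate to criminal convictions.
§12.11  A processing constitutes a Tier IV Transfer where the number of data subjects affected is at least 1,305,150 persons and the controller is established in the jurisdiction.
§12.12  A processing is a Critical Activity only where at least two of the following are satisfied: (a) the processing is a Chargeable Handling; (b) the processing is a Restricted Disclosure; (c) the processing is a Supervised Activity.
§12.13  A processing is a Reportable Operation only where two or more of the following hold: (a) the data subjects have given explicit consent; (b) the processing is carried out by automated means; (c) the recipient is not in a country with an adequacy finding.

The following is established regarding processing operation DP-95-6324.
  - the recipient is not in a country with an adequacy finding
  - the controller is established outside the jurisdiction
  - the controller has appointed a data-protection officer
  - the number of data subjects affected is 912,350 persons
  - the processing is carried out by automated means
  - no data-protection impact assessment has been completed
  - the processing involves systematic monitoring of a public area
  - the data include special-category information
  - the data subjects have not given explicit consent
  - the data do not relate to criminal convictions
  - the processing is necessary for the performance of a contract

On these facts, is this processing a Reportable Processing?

§12.4 — Registered Operation: [the data subjects have not given explicit consent? yes] OR [the processing is carried out by automated means? yes] OR [the processing is necessary for the performance of a contract? yes] → satisfied.
§12.13 — Reportable Operation: the data subjects have given explicit consent? no; the processing is carried out by automated means? yes; the recipient is not in a country with an adequacy finding? yes — 2 of 3 hold (need ≥2) → satisfied.
§12.8 — Chargeable Handling: [not a Registered Operation (§12.4)? no] AND [Reportable Operation (§12.13)? yes] → not satisfied.
§12.5 — Restricted Disclosure: [the processing is necessary for the performance of a contract? yes] OR [the controller is established outside the jurisdiction? yes] OR [the data include special-category information? yes] → satisfied.
§12.10 — Supervised Activity: [the recipient is in a country with an adequacy finding? no] OR [the data relate to criminal convictions? no] → not satisfied.
§12.12 — Critical Activity: Chargeable Handling (§12.8)? no; Restricted Disclosure (§12.5)? yes; Supervised Activity (§12.10)? no — 1 of 3 hold (need ≥2) → not satisfied.
§12.2 — Certified Operation: [number of data subjects affected: 912,350 persons ≥ 1,305,150 persons? no] AND [the recipient is not in a country with an adequacy finding? yes] → not satisfied.
§12.6 — Essential Transfer: the controller has appointed a data-protection officer? yes; the data relate to criminal convictions? no; the processing is carried out by automated means? yes — 2 of 3 hold (need ≥2) → satisfied.
§12.9 — Eligible Use: [Certified Operation (§12.2)? no] AND [Essential Transfer (§12.6)? yes] → not satisfied.
§12.1 — Reportable Processing: Critical Activity (§12.12)? no; the processing involves systematic monitoring of a public area? yes; not an Eligible Use (§12.9)? yes — 2 of 3 hold (need ≥2) → satisfied.

Yes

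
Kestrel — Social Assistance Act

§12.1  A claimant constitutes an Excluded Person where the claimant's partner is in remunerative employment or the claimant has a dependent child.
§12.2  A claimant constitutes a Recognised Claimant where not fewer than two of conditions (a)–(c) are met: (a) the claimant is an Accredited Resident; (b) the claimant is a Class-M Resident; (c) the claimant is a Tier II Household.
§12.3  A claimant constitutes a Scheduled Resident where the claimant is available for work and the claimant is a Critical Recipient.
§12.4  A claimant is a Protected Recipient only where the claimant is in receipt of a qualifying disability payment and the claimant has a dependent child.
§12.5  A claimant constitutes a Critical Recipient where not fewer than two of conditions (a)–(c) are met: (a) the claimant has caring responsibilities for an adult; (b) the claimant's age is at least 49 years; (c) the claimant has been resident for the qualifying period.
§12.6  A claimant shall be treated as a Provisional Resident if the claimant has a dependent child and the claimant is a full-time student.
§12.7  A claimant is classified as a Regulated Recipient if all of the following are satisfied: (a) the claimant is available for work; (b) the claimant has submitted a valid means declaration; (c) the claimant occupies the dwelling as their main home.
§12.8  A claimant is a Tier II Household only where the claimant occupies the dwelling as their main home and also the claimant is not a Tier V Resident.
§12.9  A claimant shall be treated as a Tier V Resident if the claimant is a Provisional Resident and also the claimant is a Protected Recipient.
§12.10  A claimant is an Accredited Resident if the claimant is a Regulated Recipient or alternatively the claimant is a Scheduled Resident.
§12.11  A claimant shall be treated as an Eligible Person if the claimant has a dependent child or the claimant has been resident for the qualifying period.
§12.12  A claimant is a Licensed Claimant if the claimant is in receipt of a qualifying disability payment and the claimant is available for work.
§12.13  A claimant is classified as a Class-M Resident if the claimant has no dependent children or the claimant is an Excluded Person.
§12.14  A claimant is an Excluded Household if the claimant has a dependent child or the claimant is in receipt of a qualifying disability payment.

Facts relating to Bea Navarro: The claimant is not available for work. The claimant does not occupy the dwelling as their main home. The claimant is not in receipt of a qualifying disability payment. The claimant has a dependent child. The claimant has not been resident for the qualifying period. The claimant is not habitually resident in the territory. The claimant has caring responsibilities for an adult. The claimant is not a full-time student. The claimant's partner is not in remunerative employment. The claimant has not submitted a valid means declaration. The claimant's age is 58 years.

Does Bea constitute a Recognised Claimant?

No

Under §12.7: the claimant is available for work? no; and the claimant has submitted a valid means declaration? no; and the claimant occupies the dwelling as their main home? no. So the claimant is not a Regulated Recipient.
Under §12.5: the claimant has caring responsibilities for an adult? yes; claimant's age: 58 years ≥ 49 years? yes; the claimant has been resident for the qualifying period? no — 2 of 3 hold (need ≥2) → satisfied.
Under §12.3: the claimant is available for work? no; and Critical Recipient (§12.5)? yes. So the claimant is not a Scheduled Resident.
Under §12.10: Regulated Recipient (§12.7)? no; or Scheduled Resident (§12.3)? no. So the claimant is not an Accredited Resident.
Under §12.1: the claimant's partner is in remunerative employment? no; or the claimant has a dependent child? yes. So the claimant is an Excluded Person.
Under §12.13: the claimant has no dependent children? no; or Excluded Person (§12.1)? yes. So the claimant is a Class-M Resident.
Under §12.6: the claimant has a dependent child? yes; and the claimant is a full-time student? no. So the claimant is not a Provisional Resident.
Under §12.4: the claimant is in receipt of a qualifying disability payment? no; and the claimant has a dependent child? yes. So the claimant is not a Protected Recipient.
Under §12.9: Provisional Resident (§12.6)? no; and Protected Recipient (§12.4)? no. So the claimant is not a Tier V Resident.
Under §12.8: the claimant occupies the dwelling as their main home? no; and not a Tier V Resident (§12.9)? yes. So the claimant is not a Tier II Household.
Under §12.2: Accredited Resident (§12.10)? no; Class-M Resident (§12.13)? yes; Tier II Household (§12.8)? no — 1 of 3 hold (need ≥2) → not satisfied.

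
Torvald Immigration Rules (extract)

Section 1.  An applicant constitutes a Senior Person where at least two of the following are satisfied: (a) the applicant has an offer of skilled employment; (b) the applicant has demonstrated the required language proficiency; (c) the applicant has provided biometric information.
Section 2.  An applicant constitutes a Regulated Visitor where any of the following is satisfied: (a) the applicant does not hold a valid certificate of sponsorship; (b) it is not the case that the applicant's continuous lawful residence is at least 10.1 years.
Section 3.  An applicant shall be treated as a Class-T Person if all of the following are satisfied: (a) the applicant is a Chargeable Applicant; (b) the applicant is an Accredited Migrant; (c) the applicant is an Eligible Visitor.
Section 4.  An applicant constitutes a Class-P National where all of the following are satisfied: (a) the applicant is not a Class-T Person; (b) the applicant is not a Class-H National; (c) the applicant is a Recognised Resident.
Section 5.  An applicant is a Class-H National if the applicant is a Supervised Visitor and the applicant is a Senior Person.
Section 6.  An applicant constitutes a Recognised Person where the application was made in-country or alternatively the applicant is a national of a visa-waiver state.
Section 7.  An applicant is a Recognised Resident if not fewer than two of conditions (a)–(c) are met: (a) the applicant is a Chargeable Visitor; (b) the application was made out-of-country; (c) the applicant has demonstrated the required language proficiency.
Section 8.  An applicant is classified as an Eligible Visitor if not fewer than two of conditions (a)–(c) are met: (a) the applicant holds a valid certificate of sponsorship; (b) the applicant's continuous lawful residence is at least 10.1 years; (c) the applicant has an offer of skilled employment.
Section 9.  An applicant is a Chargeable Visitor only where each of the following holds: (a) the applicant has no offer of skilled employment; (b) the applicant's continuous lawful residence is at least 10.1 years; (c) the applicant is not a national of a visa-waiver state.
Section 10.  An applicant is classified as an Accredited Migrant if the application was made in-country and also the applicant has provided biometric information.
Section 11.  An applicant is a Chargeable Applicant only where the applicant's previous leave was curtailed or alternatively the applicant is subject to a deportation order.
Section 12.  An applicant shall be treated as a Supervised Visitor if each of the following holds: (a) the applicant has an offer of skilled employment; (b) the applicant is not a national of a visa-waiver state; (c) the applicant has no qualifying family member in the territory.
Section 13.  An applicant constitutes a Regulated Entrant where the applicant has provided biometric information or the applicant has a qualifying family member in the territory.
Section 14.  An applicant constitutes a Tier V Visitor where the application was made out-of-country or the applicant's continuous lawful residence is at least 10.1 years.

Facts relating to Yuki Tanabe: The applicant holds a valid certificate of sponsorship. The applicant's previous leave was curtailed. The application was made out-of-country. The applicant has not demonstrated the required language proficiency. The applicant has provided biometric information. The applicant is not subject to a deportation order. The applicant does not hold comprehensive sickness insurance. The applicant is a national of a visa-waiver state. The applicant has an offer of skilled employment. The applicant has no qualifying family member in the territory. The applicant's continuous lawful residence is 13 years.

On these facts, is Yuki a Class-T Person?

section 11 — Chargeable Applicant: [the applicant's previous leave was curtailed? yes] OR [the applicant is subject to a deportation order? no] → satisfied.
section 10 — Accredited Migrant: [the application was made in-country? no] AND [the applicant has provided biometric information? yes] → not satisfied.
section 8 — Eligible Visitor: the applicant holds a valid certificate of sponsorship? yes; applicant's continuous lawful residence: 13 years ≥ 10.1 years? yes; the applicant has an offer of skilled employment? yes — 3 of 3 hold (need ≥2) → satisfied.
section 3 — Class-T Person: [Chargeable Applicant (section 11)? yes] AND [Accredited Migrant (section 10)? no] AND [Eligible Visitor (section 8)? yes] → not satisfied.

No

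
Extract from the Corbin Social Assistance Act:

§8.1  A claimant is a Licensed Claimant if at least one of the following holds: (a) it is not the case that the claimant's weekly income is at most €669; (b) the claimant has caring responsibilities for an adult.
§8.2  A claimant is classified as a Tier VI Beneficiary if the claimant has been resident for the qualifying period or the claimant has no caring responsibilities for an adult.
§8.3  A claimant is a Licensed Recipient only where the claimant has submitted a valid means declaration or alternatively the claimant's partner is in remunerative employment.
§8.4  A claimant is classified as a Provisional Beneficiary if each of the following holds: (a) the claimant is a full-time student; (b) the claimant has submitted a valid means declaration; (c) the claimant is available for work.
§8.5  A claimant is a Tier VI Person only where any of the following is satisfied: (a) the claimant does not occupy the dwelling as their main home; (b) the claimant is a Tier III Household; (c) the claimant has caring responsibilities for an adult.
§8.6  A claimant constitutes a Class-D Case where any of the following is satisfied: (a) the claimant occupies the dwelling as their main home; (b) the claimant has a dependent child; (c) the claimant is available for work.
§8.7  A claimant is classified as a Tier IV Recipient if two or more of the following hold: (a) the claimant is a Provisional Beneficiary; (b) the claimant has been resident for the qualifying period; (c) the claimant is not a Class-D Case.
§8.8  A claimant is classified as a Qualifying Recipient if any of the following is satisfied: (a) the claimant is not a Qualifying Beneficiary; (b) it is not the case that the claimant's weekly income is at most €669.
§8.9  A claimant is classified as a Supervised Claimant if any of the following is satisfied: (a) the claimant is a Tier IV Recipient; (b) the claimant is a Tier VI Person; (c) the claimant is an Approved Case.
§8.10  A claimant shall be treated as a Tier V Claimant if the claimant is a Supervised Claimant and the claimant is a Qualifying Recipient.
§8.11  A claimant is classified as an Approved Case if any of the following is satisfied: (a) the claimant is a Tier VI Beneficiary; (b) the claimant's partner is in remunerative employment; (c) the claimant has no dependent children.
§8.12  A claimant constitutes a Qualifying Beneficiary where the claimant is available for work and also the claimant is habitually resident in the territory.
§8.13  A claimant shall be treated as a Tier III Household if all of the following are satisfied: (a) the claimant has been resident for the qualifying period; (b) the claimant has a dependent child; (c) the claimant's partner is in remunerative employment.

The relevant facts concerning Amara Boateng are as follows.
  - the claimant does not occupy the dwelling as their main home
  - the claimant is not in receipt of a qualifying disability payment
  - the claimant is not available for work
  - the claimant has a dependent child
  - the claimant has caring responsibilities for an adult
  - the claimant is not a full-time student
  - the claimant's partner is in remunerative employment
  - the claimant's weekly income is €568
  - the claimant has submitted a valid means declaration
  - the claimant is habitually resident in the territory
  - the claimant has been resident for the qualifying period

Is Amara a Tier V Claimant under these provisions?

Yes

Under §8.4: the claimant is a full-time student? no; and the claimant has submitted a valid means declaration? yes; and the claimant is available for work? no. So the claimant is not a Provisional Beneficiary.
Under §8.6: the claimant occupies the dwelling as their main home? no; or the claimant has a dependent child? yes; or the claimant is available for work? no. So the claimant is a Class-D Case.
Under §8.7: Provisional Beneficiary (§8.4)? no; the claimant has been resident for the qualifying period? yes; not a Class-D Case (§8.6)? no — 1 of 3 hold (need ≥2) → not satisfied.
Under §8.13: the claimant has been resident for the qualifying period? yes; and the claimant has a dependent child? yes; and the claimant's partner is in remunerative employment? yes. So the claimant is a Tier III Household.
Under §8.5: the claimant does not occupy the dwelling as their main home? yes; or Tier III Household (§8.13)? yes; or the claimant has caring responsibilities for an adult? yes. So the claimant is a Tier VI Person.
Under §8.2: the claimant has been resident for the qualifying period? yes; or the claimant has no caring responsibilities for an adult? no. So the claimant is a Tier VI Beneficiary.
Under §8.11: Tier VI Beneficiary (§8.2)? yes; or the claimant's partner is in remunerative employment? yes; or the claimant has no dependent children? no. So the claimant is an Approved Case.
Under §8.9: Tier IV Recipient (§8.7)? no; or Tier VI Person (§8.5)? yes; or Approved Case (§8.11)? yes. So the claimant is a Supervised Claimant.
Under §8.12: the claimant is available for work? no; and the claimant is habitually resident in the territory? yes. So the claimant is not a Qualifying Beneficiary.
Under §8.8: not a Qualifying Beneficiary (§8.12)? yes; or claimant's weekly income: €568 ≤ €669? yes, so negated condition no. So the claimant is a Qualifying Recipient.
Under §8.10: Supervised Claimant (§8.9)? yes; and Qualifying Recipient (§8.8)? yes. So the claimant is a Tier V Claimant.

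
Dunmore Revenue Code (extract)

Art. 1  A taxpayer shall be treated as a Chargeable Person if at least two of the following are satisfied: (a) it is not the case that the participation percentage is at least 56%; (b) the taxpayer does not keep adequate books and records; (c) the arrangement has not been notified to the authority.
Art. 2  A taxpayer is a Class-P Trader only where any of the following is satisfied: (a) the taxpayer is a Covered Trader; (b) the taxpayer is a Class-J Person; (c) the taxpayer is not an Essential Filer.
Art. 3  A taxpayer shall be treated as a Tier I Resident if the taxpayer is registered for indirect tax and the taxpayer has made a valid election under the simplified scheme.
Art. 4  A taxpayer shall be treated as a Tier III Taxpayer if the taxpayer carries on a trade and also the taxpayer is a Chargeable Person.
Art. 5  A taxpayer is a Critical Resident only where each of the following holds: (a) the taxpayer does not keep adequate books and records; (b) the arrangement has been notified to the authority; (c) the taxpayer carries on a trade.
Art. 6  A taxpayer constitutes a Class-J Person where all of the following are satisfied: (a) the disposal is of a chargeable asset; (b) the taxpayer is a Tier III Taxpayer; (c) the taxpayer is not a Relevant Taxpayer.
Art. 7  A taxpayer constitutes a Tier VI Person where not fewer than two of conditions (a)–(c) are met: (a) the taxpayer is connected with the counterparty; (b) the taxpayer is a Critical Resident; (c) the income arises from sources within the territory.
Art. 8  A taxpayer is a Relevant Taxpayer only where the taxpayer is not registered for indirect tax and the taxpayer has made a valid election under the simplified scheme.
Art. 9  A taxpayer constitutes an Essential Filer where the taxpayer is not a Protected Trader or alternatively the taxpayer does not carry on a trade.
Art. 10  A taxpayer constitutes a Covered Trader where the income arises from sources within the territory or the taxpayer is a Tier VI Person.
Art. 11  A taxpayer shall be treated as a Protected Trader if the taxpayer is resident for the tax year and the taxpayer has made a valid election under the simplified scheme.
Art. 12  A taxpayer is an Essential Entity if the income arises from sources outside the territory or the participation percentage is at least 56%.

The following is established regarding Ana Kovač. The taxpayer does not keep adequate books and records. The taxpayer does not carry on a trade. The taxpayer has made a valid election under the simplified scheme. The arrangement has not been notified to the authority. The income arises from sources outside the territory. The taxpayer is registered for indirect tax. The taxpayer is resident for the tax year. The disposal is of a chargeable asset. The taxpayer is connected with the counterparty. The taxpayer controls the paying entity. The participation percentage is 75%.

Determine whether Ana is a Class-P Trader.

Under article 5: the taxpayer does not keep adequate books and records? yes; and the arrangement has been notified to the authority? no; and the taxpayer carries on a trade? no. So the taxpayer is not a Critical Resident.
Under article 7: the taxpayer is connected with the counterparty? yes; Critical Resident (article 5)? no; the income arises from sources within the territory? no — 1 of 3 hold (need ≥2) → not satisfied.
Under article 10: the income arises from sources within the territory? no; or Tier VI Person (article 7)? no. So the taxpayer is not a Covered Trader.
Under article 1: participation percentage: 75% ≥ 56%? yes, so negated condition no; the taxpayer does not keep adequate books and records? yes; the arrangement has not been notified to the authority? yes — 2 of 3 hold (need ≥2) → satisfied.
Under article 4: the taxpayer carries on a trade? no; and Chargeable Person (article 1)? yes. So the taxpayer is not a Tier III Taxpayer.
Under article 8: the taxpayer is not registered for indirect tax? no; and the taxpayer has made a valid election under the simplified scheme? yes. So the taxpayer is not a Relevant Taxpayer.
Under article 6: the disposal is of a chargeable asset? yes; and Tier III Taxpayer (article 4)? no; and not a Relevant Taxpayer (article 8)? yes. So the taxpayer is not a Class-J Person.
Under article 11: the taxpayer is resident for the tax year? yes; and the taxpayer has made a valid election under the simplified scheme? yes. So the taxpayer is a Protected Trader.
Under article 9: not a Protected Trader (article 11)? no; or the taxpayer does not carry on a trade? yes. So the taxpayer is an Essential Filer.
Under article 2: Covered Trader (article 10)? no; or Class-J Person (article 6)? no; or not an Essential Filer (article 9)? no. So the taxpayer is not a Class-P Trader.

No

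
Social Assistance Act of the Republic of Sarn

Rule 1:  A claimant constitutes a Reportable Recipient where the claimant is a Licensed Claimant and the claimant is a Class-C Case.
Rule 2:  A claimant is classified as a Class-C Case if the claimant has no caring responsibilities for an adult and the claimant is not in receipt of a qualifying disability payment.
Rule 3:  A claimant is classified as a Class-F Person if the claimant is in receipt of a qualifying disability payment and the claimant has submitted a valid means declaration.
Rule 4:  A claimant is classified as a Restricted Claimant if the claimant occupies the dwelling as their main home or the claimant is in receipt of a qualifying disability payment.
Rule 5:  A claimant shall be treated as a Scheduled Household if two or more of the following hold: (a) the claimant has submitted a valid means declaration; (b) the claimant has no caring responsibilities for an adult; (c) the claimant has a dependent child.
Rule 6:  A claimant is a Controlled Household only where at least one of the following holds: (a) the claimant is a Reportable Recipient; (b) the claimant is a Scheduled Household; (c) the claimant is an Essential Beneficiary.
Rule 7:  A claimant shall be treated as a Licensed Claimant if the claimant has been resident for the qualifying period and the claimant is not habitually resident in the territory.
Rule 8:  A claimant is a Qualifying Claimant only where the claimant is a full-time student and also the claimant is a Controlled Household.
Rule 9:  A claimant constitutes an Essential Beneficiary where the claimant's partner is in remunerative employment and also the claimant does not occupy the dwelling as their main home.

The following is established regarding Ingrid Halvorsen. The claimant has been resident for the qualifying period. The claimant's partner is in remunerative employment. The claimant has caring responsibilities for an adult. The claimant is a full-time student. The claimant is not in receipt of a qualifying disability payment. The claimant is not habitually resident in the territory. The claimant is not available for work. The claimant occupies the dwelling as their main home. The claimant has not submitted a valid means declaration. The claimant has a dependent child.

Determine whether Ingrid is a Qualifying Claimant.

rule 7 — Licensed Claimant: [the claimant has been resident for the qualifying period? yes] AND [the claimant is not habitually resident in the territory? yes] → satisfied.
rule 2 — Class-C Case: [the claimant has no caring responsibilities for an adult? no] AND [the claimant is not in receipt of a qualifying disability payment? yes] → not satisfied.
rule 1 — Reportable Recipient: [Licensed Claimant (rule 7)? yes] AND [Class-C Case (rule 2)? no] → not satisfied.
rule 5 — Scheduled Household: the claimant has submitted a valid means declaration? no; the claimant has no caring responsibilities for an adult? no; the claimant has a dependent child? yes — 1 of 3 hold (need ≥2) → not satisfied.
rule 9 — Essential Beneficiary: [the claimant's partner is in remunerative employment? yes] AND [the claimant does not occupy the dwelling as their main home? no] → not satisfied.
rule 6 — Controlled Household: [Reportable Recipient (rule 1)? no] OR [Scheduled Household (rule 5)? no] OR [Essential Beneficiary (rule 9)? no] → not satisfied.
rule 8 — Qualifying Claimant: [the claimant is a full-time student? yes] AND [Controlled Household (rule 6)? no] → not satisfied.

No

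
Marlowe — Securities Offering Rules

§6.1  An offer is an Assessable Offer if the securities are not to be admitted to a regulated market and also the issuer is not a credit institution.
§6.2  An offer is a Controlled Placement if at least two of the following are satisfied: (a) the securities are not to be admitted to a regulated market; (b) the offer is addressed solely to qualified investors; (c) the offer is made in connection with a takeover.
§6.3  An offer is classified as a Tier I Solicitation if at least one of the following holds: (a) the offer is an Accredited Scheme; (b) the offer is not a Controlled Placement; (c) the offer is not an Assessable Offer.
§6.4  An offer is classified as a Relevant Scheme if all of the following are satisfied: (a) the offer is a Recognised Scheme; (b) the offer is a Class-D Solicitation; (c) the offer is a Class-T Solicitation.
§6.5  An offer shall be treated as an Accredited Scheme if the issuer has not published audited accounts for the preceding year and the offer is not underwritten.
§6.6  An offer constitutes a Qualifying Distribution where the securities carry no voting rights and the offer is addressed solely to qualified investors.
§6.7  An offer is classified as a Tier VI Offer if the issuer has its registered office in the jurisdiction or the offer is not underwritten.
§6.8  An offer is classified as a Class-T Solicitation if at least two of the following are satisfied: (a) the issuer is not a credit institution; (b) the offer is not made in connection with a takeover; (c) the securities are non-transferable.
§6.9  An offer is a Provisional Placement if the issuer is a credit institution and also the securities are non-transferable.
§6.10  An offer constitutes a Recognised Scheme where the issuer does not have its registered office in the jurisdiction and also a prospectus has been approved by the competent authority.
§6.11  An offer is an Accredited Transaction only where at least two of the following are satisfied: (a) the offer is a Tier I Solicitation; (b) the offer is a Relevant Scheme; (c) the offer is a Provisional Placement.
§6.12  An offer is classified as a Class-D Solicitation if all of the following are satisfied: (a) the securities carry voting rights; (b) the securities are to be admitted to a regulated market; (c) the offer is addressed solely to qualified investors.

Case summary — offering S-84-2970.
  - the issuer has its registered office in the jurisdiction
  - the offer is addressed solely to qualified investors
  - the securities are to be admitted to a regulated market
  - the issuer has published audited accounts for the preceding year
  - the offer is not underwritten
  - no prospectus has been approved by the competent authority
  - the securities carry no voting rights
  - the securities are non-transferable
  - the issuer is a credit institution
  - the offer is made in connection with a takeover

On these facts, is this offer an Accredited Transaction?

Yes

§6.5 — Accredited Scheme: [the issuer has not published audited accounts for the preceding year? no] AND [the offer is not underwritten? yes] → not satisfied.
§6.2 — Controlled Placement: the securities are not to be admitted to a regulated market? no; the offer is addressed solely to qualified investors? yes; the offer is made in connection with a takeover? yes — 2 of 3 hold (need ≥2) → satisfied.
§6.1 — Assessable Offer: [the securities are not to be admitted to a regulated market? no] AND [the issuer is not a credit institution? no] → not satisfied.
§6.3 — Tier I Solicitation: [Accredited Scheme (§6.5)? no] OR [not a Controlled Placement (§6.2)? no] OR [not an Assessable Offer (§6.1)? yes] → satisfied.
§6.10 — Recognised Scheme: [the issuer does not have its registered office in the jurisdiction? no] AND [a prospectus has been approved by the competent authority? no] → not satisfied.
§6.12 — Class-D Solicitation: [the securities carry voting rights? no] AND [the securities are to be admitted to a regulated market? yes] AND [the offer is addressed solely to qualified investors? yes] → not satisfied.
§6.8 — Class-T Solicitation: the issuer is not a credit institution? no; the offer is not made in connection with a takeover? no; the securities are non-transferable? yes — 1 of 3 hold (need ≥2) → not satisfied.
§6.4 — Relevant Scheme: [Recognised Scheme (§6.10)? no] AND [Class-D Solicitation (§6.12)? no] AND [Class-T Solicitation (§6.8)? no] → not satisfied.
§6.9 — Provisional Placement: [the issuer is a credit institution? yes] AND [the securities are non-transferable? yes] → satisfied.
§6.11 — Accredited Transaction: Tier I Solicitation (§6.3)? yes; Relevant Scheme (§6.4)? no; Provisional Placement (§6.9)? yes — 2 of 3 hold (need ≥2) → satisfied.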